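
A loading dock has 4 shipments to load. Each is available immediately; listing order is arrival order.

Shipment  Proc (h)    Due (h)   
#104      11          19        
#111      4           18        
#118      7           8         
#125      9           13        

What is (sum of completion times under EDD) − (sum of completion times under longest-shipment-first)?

EDD (increasing due date): #118 #125 #111 #104.
#118: 0→7
#125: 7→16
#111: 16→20
#104: 20→31
Sum = 7+16+20+31 = 74.
LPT (decreasing processing time): #104 #125 #118 #111.
#104: 0→11
#125: 11→20
#118: 20→27
#111: 27→31
Sum = 11+20+27+31 = 89.
Difference = 74 − 89 = -15.

-15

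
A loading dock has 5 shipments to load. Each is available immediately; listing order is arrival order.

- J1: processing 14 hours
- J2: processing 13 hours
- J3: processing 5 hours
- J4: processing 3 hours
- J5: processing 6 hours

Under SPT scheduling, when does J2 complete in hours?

27

SPT (increasing processing time): J4 J3 J5 J2 J1.
J4: 0→3
J3: 3→8
J5: 8→14
J2: 14→27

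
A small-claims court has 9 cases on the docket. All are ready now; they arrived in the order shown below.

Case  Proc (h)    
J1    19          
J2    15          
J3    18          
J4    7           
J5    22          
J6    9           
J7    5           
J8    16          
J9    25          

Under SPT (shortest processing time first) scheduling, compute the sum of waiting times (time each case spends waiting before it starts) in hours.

SPT (increasing processing time): J7 J4 J6 J2 J8 J3 J1 J5 J9.
J7: waits 0, runs 0→5
J4: waits 5, runs 5→12
J6: waits 12, runs 12→21
J2: waits 21, runs 21→36
J8: waits 36, runs 36→52
J3: waits 52, runs 52→70
J1: waits 70, runs 70→89
J5: waits 89, runs 89→111
J9: waits 111, runs 111→136
Sum = 0+5+12+21+36+52+70+89+111 = 396.

396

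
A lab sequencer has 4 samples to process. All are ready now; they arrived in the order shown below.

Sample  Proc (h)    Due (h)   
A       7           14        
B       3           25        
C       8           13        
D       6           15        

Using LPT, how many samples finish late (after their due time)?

LPT (decreasing processing time): C A D B.
C: 0→8, due 13, tardiness 0
A: 8→15, due 14, tardiness 1
D: 15→21, due 15, tardiness 6
B: 21→24, due 25, tardiness 0
Late samples: 2.

2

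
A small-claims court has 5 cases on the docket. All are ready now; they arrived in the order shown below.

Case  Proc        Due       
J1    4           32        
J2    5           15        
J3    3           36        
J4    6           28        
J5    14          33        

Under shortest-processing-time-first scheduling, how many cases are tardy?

SPT (increasing processing time): J3 J1 J2 J4 J5.
J3: 0→3, due 36, tardiness 0
J1: 3→7, due 32, tardiness 0
J2: 7→12, due 15, tardiness 0
J4: 12→18, due 28, tardiness 0
J5: 18→32, due 33, tardiness 0
Late cases: 0.

0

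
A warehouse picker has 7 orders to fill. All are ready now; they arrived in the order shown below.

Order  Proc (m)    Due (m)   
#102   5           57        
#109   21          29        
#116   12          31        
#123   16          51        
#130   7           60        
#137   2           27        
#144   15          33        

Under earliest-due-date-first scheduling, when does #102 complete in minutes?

EDD (increasing due date): #137 #109 #116 #144 #123 #102 #130.
#137: 0→2
#109: 2→23
#116: 23→35
#144: 35→50
#123: 50→66
#102: 66→71

71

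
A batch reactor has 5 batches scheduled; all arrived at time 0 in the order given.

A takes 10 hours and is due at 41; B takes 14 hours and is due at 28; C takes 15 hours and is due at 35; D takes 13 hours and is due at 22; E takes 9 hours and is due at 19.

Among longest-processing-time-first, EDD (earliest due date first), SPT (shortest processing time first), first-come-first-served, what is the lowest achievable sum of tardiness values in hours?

LPT (decreasing processing time): C B D A E.
C: 0→15, due 35, tardiness 0
B: 15→29, due 28, tardiness 1
D: 29→42, due 22, tardiness 20
A: 42→52, due 41, tardiness 11
E: 52→61, due 19, tardiness 42
Sum = 0+1+20+11+42 = 74.
EDD (increasing due date): E D B C A.
E: 0→9, due 19, tardiness 0
D: 9→22, due 22, tardiness 0
B: 22→36, due 28, tardiness 8
C: 36→51, due 35, tardiness 16
A: 51→61, due 41, tardiness 20
Sum = 0+0+8+16+20 = 44.
SPT (increasing processing time): E A D B C.
E: 0→9, due 19, tardiness 0
A: 9→19, due 41, tardiness 0
D: 19→32, due 22, tardiness 10
B: 32→46, due 28, tardiness 18
C: 46→61, due 35, tardiness 26
Sum = 0+0+10+18+26 = 54.
FIFO (arrival order): A B C D E.
A: 0→10, due 41, tardiness 0
B: 10→24, due 28, tardiness 0
C: 24→39, due 35, tardiness 4
D: 39→52, due 22, tardiness 30
E: 52→61, due 19, tardiness 42
Sum = 0+0+4+30+42 = 76.
LPT 74, EDD 44, SPT 54, FIFO 76 → minimum 44.

44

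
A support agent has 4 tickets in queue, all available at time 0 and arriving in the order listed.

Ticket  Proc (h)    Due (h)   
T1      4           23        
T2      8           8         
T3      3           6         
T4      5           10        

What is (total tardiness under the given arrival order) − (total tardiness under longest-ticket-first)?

FIFO (arrival order): T1 T2 T3 T4.
T1: 0→4, due 23, tardiness 0
T2: 4→12, due 8, tardiness 4
T3: 12→15, due 6, tardiness 9
T4: 15→20, due 10, tardiness 10
Sum = 0+4+9+10 = 23.
LPT (decreasing processing time): T2 T4 T1 T3.
T2: 0→8, due 8, tardiness 0
T4: 8→13, due 10, tardiness 3
T1: 13→17, due 23, tardiness 0
T3: 17→20, due 6, tardiness 14
Sum = 0+3+0+14 = 17.
Difference = 23 − 17 = 6.

6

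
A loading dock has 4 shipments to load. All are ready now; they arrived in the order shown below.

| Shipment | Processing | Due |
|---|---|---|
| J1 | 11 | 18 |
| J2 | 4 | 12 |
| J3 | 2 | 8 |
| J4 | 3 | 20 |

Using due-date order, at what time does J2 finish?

6

EDD (increasing due date): J3 J2 J1 J4.
J3: 0→2
J2: 2→6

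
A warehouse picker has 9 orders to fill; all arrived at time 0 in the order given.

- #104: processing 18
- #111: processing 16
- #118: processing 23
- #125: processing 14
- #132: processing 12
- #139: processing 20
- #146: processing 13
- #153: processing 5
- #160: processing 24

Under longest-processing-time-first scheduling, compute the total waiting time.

LPT (decreasing processing time): #160 #118 #139 #104 #111 #125 #146 #132 #153.
#160: waits 0, runs 0→24
#118: waits 24, runs 24→47
#139: waits 47, runs 47→67
#104: waits 67, runs 67→85
#111: waits 85, runs 85→101
#125: waits 101, runs 101→115
#146: waits 115, runs 115→128
#132: waits 128, runs 128→140
#153: waits 140, runs 140→145
Sum = 0+24+47+67+85+101+115+128+140 = 707.

707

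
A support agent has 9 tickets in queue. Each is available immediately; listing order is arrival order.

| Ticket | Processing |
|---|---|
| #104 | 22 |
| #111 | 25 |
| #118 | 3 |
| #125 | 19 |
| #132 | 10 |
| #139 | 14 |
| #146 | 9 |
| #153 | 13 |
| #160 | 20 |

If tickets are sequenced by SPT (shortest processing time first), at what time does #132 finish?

22

SPT (increasing processing time): #118 #146 #132 #153 #139 #125 #160 #104 #111.
#118: 0→3
#146: 3→12
#132: 12→22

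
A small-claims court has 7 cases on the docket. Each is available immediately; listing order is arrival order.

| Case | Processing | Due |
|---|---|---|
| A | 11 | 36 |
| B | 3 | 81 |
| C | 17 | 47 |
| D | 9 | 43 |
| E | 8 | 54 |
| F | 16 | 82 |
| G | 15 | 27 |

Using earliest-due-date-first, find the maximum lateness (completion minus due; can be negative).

EDD (increasing due date): G A D C E B F.
G: 0→15, due 27, lateness -12
A: 15→26, due 36, lateness -10
D: 26→35, due 43, lateness -8
C: 35→52, due 47, lateness 5
E: 52→60, due 54, lateness 6
B: 60→63, due 81, lateness -18
F: 63→79, due 82, lateness -3
Maximum = 6.

6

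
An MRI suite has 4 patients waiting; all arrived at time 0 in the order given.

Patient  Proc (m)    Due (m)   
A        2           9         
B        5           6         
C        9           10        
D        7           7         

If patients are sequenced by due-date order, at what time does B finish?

5

EDD (increasing due date): B D A C.
B: 0→5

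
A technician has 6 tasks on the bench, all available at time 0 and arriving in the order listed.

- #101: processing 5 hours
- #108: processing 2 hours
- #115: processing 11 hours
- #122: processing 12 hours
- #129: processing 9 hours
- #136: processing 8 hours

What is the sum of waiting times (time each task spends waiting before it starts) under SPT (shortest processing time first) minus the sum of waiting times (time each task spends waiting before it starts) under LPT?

SPT (increasing processing time): #108 #101 #136 #129 #115 #122.
#108: waits 0, runs 0→2
#101: waits 2, runs 2→7
#136: waits 7, runs 7→15
#129: waits 15, runs 15→24
#115: waits 24, runs 24→35
#122: waits 35, runs 35→47
Sum = 0+2+7+15+24+35 = 83.
LPT (decreasing processing time): #122 #115 #129 #136 #101 #108.
#122: waits 0, runs 0→12
#115: waits 12, runs 12→23
#129: waits 23, runs 23→32
#136: waits 32, runs 32→40
#101: waits 40, runs 40→45
#108: waits 45, runs 45→47
Sum = 0+12+23+32+40+45 = 152.
Difference = 83 − 152 = -69.

-69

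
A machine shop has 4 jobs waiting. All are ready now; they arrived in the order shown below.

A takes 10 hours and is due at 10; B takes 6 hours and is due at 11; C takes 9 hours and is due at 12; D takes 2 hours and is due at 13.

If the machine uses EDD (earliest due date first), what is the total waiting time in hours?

51

EDD (increasing due date): A B C D.
A: waits 0, runs 0→10
B: waits 10, runs 10→16
C: waits 16, runs 16→25
D: waits 25, runs 25→27
Sum = 0+10+16+25 = 51.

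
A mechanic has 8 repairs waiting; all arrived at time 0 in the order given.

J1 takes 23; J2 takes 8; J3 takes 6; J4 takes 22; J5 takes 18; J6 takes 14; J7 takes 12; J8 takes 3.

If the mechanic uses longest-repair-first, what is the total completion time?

LPT (decreasing processing time): J1 J4 J5 J6 J7 J2 J3 J8.
J1: 0→23
J4: 23→45
J5: 45→63
J6: 63→77
J7: 77→89
J2: 89→97
J3: 97→103
J8: 103→106
Sum = 23+45+63+77+89+97+103+106 = 603.

603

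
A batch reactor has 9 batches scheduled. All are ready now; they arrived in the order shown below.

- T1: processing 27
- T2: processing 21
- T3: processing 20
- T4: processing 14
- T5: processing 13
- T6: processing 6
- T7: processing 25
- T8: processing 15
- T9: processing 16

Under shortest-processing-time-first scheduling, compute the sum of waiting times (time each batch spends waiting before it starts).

489

SPT (increasing processing time): T6 T5 T4 T8 T9 T3 T2 T7 T1.
T6: waits 0, runs 0→6
T5: waits 6, runs 6→19
T4: waits 19, runs 19→33
T8: waits 33, runs 33→48
T9: waits 48, runs 48→64
T3: waits 64, runs 64→84
T2: waits 84, runs 84→105
T7: waits 105, runs 105→130
T1: waits 130, runs 130→157
Sum = 0+6+19+33+48+64+84+105+130 = 489.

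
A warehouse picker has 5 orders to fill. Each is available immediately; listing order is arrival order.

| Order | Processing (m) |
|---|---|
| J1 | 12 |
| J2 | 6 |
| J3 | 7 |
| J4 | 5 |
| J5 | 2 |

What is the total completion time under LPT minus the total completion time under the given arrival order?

1

LPT (decreasing processing time): J1 J3 J2 J4 J5.
J1: 0→12
J3: 12→19
J2: 19→25
J4: 25→30
J5: 30→32
Sum = 12+19+25+30+32 = 118.
FIFO (arrival order): J1 J2 J3 J4 J5.
J1: 0→12
J2: 12→18
J3: 18→25
J4: 25→30
J5: 30→32
Sum = 12+18+25+30+32 = 117.
Difference = 118 − 117 = 1.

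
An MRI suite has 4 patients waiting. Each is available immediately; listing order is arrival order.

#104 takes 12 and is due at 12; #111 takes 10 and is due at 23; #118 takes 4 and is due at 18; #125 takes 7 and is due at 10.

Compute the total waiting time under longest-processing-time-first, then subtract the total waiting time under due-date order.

14

LPT (decreasing processing time): #104 #111 #125 #118.
#104: waits 0, runs 0→12
#111: waits 12, runs 12→22
#125: waits 22, runs 22→29
#118: waits 29, runs 29→33
Sum = 0+12+22+29 = 63.
EDD (increasing due date): #125 #104 #118 #111.
#125: waits 0, runs 0→7
#104: waits 7, runs 7→19
#118: waits 19, runs 19→23
#111: waits 23, runs 23→33
Sum = 0+7+19+23 = 49.
Difference = 63 − 49 = 14.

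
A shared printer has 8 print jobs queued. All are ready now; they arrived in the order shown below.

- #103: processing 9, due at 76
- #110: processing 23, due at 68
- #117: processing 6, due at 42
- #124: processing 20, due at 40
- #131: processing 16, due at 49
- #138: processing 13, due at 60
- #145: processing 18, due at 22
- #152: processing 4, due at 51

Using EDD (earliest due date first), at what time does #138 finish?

77

EDD (increasing due date): #145 #124 #117 #131 #152 #138 #110 #103.
#145: 0→18
#124: 18→38
#117: 38→44
#131: 44→60
#152: 60→64
#138: 64→77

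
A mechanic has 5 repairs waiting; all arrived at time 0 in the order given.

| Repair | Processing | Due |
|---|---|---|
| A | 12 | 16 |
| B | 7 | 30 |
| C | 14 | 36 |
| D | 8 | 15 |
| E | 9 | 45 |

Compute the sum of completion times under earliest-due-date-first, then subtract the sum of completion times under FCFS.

EDD (increasing due date): D A B C E.
D: 0→8
A: 8→20
B: 20→27
C: 27→41
E: 41→50
Sum = 8+20+27+41+50 = 146.
FIFO (arrival order): A B C D E.
A: 0→12
B: 12→19
C: 19→33
D: 33→41
E: 41→50
Sum = 12+19+33+41+50 = 155.
Difference = 146 − 155 = -9.

-9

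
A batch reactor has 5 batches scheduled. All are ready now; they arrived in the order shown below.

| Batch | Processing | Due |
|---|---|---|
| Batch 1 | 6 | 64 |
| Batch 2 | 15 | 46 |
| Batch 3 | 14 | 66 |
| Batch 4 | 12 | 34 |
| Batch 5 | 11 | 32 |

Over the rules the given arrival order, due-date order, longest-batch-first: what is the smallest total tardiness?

FIFO (arrival order): Batch 1 Batch 2 Batch 3 Batch 4 Batch 5.
Batch 1: 0→6, due 64, tardiness 0
Batch 2: 6→21, due 46, tardiness 0
Batch 3: 21→35, due 66, tardiness 0
Batch 4: 35→47, due 34, tardiness 13
Batch 5: 47→58, due 32, tardiness 26
Sum = 0+0+0+13+26 = 39.
EDD (increasing due date): Batch 5 Batch 4 Batch 2 Batch 1 Batch 3.
Batch 5: 0→11, due 32, tardiness 0
Batch 4: 11→23, due 34, tardiness 0
Batch 2: 23→38, due 46, tardiness 0
Batch 1: 38→44, due 64, tardiness 0
Batch 3: 44→58, due 66, tardiness 0
Sum = 0+0+0+0+0 = 0.
LPT (decreasing processing time): Batch 2 Batch 3 Batch 4 Batch 5 Batch 1.
Batch 2: 0→15, due 46, tardiness 0
Batch 3: 15→29, due 66, tardiness 0
Batch 4: 29→41, due 34, tardiness 7
Batch 5: 41→52, due 32, tardiness 20
Batch 1: 52→58, due 64, tardiness 0
Sum = 0+0+7+20+0 = 27.
FIFO 39, EDD 0, LPT 27 → minimum 0.

0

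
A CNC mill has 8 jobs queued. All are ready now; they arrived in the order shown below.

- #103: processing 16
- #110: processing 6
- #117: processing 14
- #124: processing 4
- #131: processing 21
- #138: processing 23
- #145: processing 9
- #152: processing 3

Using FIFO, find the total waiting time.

352

FIFO (arrival order): #103 #110 #117 #124 #131 #138 #145 #152.
#103: waits 0, runs 0→16
#110: waits 16, runs 16→22
#117: waits 22, runs 22→36
#124: waits 36, runs 36→40
#131: waits 40, runs 40→61
#138: waits 61, runs 61→84
#145: waits 84, runs 84→93
#152: waits 93, runs 93→96
Sum = 0+16+22+36+40+61+84+93 = 352.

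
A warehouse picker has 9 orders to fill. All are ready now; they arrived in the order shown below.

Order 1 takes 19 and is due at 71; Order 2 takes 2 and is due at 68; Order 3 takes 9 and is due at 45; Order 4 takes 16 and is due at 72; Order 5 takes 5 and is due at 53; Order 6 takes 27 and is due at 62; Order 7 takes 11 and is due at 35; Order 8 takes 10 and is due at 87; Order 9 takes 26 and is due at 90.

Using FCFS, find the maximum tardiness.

54

FIFO (arrival order): Order 1 Order 2 Order 3 Order 4 Order 5 Order 6 Order 7 Order 8 Order 9.
Order 1: 0→19, due 71, tardiness 0
Order 2: 19→21, due 68, tardiness 0
Order 3: 21→30, due 45, tardiness 0
Order 4: 30→46, due 72, tardiness 0
Order 5: 46→51, due 53, tardiness 0
Order 6: 51→78, due 62, tardiness 16
Order 7: 78→89, due 35, tardiness 54
Order 8: 89→99, due 87, tardiness 12
Order 9: 99→125, due 90, tardiness 35
Maximum = 54.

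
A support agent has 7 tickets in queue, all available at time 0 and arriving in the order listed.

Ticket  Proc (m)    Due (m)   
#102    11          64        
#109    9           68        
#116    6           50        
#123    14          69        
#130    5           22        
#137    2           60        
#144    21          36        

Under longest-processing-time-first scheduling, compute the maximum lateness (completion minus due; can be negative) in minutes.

LPT (decreasing processing time): #144 #123 #102 #109 #116 #130 #137.
#144: 0→21, due 36, lateness -15
#123: 21→35, due 69, lateness -34
#102: 35→46, due 64, lateness -18
#109: 46→55, due 68, lateness -13
#116: 55→61, due 50, lateness 11
#130: 61→66, due 22, lateness 44
#137: 66→68, due 60, lateness 8
Maximum = 44.

44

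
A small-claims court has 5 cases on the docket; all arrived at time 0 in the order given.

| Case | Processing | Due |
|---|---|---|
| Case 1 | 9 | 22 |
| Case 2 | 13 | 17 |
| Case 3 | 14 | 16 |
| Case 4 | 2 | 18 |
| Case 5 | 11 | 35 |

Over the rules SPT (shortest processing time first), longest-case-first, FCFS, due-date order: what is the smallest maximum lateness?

16

SPT (increasing processing time): Case 4 Case 1 Case 5 Case 2 Case 3.
Case 4: 0→2, due 18, lateness -16
Case 1: 2→11, due 22, lateness -11
Case 5: 11→22, due 35, lateness -13
Case 2: 22→35, due 17, lateness 18
Case 3: 35→49, due 16, lateness 33
Maximum = 33.
LPT (decreasing processing time): Case 3 Case 2 Case 5 Case 1 Case 4.
Case 3: 0→14, due 16, lateness -2
Case 2: 14→27, due 17, lateness 10
Case 5: 27→38, due 35, lateness 3
Case 1: 38→47, due 22, lateness 25
Case 4: 47→49, due 18, lateness 31
Maximum = 31.
FIFO (arrival order): Case 1 Case 2 Case 3 Case 4 Case 5.
Case 1: 0→9, due 22, lateness -13
Case 2: 9→22, due 17, lateness 5
Case 3: 22→36, due 16, lateness 20
Case 4: 36→38, due 18, lateness 20
Case 5: 38→49, due 35, lateness 14
Maximum = 20.
EDD (increasing due date): Case 3 Case 2 Case 4 Case 1 Case 5.
Case 3: 0→14, due 16, lateness -2
Case 2: 14→27, due 17, lateness 10
Case 4: 27→29, due 18, lateness 11
Case 1: 29→38, due 22, lateness 16
Case 5: 38→49, due 35, lateness 14
Maximum = 16.
SPT 33, LPT 31, FIFO 20, EDD 16 → minimum 16.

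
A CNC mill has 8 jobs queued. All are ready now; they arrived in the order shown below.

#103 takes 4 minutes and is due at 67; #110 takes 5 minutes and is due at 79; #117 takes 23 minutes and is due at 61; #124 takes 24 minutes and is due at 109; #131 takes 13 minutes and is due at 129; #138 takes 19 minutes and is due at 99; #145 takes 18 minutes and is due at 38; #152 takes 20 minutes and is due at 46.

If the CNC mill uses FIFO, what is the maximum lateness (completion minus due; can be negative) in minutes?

80

FIFO (arrival order): #103 #110 #117 #124 #131 #138 #145 #152.
#103: 0→4, due 67, lateness -63
#110: 4→9, due 79, lateness -70
#117: 9→32, due 61, lateness -29
#124: 32→56, due 109, lateness -53
#131: 56→69, due 129, lateness -60
#138: 69→88, due 99, lateness -11
#145: 88→106, due 38, lateness 68
#152: 106→126, due 46, lateness 80
Maximum = 80.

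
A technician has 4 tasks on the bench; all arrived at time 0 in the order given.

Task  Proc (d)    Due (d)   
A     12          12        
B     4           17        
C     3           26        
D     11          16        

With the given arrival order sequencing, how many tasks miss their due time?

FIFO (arrival order): A B C D.
A: 0→12, due 12, tardiness 0
B: 12→16, due 17, tardiness 0
C: 16→19, due 26, tardiness 0
D: 19→30, due 16, tardiness 14
Late tasks: 1.

1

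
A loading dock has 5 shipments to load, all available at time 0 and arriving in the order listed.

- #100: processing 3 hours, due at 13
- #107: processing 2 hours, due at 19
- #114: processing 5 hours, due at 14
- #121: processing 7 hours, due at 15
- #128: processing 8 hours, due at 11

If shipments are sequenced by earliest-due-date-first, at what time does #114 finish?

EDD (increasing due date): #128 #100 #114 #121 #107.
#128: 0→8
#100: 8→11
#114: 11→16

16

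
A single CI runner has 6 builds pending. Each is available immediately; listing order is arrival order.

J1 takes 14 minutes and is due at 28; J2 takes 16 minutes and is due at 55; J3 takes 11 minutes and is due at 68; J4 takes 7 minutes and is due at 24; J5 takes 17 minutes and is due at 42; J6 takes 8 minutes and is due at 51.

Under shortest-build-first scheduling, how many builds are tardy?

SPT (increasing processing time): J4 J6 J3 J1 J2 J5.
J4: 0→7, due 24, tardiness 0
J6: 7→15, due 51, tardiness 0
J3: 15→26, due 68, tardiness 0
J1: 26→40, due 28, tardiness 12
J2: 40→56, due 55, tardiness 1
J5: 56→73, due 42, tardiness 31
Late builds: 3.

3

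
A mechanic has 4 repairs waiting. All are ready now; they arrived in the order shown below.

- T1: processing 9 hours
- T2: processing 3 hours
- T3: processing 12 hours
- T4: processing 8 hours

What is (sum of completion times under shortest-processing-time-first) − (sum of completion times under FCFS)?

SPT (increasing processing time): T2 T4 T1 T3.
T2: 0→3
T4: 3→11
T1: 11→20
T3: 20→32
Sum = 3+11+20+32 = 66.
FIFO (arrival order): T1 T2 T3 T4.
T1: 0→9
T2: 9→12
T3: 12→24
T4: 24→32
Sum = 9+12+24+32 = 77.
Difference = 66 − 77 = -11.

-11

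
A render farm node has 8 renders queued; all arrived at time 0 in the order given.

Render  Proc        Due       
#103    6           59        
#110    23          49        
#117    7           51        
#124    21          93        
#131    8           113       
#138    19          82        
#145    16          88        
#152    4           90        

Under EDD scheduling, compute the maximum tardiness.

3

EDD (increasing due date): #110 #117 #103 #138 #145 #152 #124 #131.
#110: 0→23, due 49, tardiness 0
#117: 23→30, due 51, tardiness 0
#103: 30→36, due 59, tardiness 0
#138: 36→55, due 82, tardiness 0
#145: 55→71, due 88, tardiness 0
#152: 71→75, due 90, tardiness 0
#124: 75→96, due 93, tardiness 3
#131: 96→104, due 113, tardiness 0
Maximum = 3.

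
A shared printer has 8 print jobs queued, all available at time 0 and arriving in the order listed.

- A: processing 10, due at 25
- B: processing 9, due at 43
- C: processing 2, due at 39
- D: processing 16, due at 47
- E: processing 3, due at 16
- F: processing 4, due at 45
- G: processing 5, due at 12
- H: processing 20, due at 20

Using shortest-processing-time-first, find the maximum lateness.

49

SPT (increasing processing time): C E F G B A D H.
C: 0→2, due 39, lateness -37
E: 2→5, due 16, lateness -11
F: 5→9, due 45, lateness -36
G: 9→14, due 12, lateness 2
B: 14→23, due 43, lateness -20
A: 23→33, due 25, lateness 8
D: 33→49, due 47, lateness 2
H: 49→69, due 20, lateness 49
Maximum = 49.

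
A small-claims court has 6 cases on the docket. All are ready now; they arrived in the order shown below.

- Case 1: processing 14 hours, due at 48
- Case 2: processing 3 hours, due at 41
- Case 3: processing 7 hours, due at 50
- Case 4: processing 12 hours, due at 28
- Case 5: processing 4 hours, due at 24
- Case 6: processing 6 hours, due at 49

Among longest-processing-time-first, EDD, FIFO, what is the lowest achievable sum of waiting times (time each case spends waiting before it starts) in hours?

LPT (decreasing processing time): Case 1 Case 4 Case 3 Case 6 Case 5 Case 2.
Case 1: waits 0, runs 0→14
Case 4: waits 14, runs 14→26
Case 3: waits 26, runs 26→33
Case 6: waits 33, runs 33→39
Case 5: waits 39, runs 39→43
Case 2: waits 43, runs 43→46
Sum = 0+14+26+33+39+43 = 155.
EDD (increasing due date): Case 5 Case 4 Case 2 Case 1 Case 6 Case 3.
Case 5: waits 0, runs 0→4
Case 4: waits 4, runs 4→16
Case 2: waits 16, runs 16→19
Case 1: waits 19, runs 19→33
Case 6: waits 33, runs 33→39
Case 3: waits 39, runs 39→46
Sum = 0+4+16+19+33+39 = 111.
FIFO (arrival order): Case 1 Case 2 Case 3 Case 4 Case 5 Case 6.
Case 1: waits 0, runs 0→14
Case 2: waits 14, runs 14→17
Case 3: waits 17, runs 17→24
Case 4: waits 24, runs 24→36
Case 5: waits 36, runs 36→40
Case 6: waits 40, runs 40→46
Sum = 0+14+17+24+36+40 = 131.
LPT 155, EDD 111, FIFO 131 → minimum 111.

111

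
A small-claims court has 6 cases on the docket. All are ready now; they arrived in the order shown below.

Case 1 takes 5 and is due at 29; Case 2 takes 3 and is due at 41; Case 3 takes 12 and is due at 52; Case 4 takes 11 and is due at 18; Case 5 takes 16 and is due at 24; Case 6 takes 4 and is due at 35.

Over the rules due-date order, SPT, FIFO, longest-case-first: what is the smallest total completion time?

131

EDD (increasing due date): Case 4 Case 5 Case 1 Case 6 Case 2 Case 3.
Case 4: 0→11
Case 5: 11→27
Case 1: 27→32
Case 6: 32→36
Case 2: 36→39
Case 3: 39→51
Sum = 11+27+32+36+39+51 = 196.
SPT (increasing processing time): Case 2 Case 6 Case 1 Case 4 Case 3 Case 5.
Case 2: 0→3
Case 6: 3→7
Case 1: 7→12
Case 4: 12→23
Case 3: 23→35
Case 5: 35→51
Sum = 3+7+12+23+35+51 = 131.
FIFO (arrival order): Case 1 Case 2 Case 3 Case 4 Case 5 Case 6.
Case 1: 0→5
Case 2: 5→8
Case 3: 8→20
Case 4: 20→31
Case 5: 31→47
Case 6: 47→51
Sum = 5+8+20+31+47+51 = 162.
LPT (decreasing processing time): Case 5 Case 3 Case 4 Case 1 Case 6 Case 2.
Case 5: 0→16
Case 3: 16→28
Case 4: 28→39
Case 1: 39→44
Case 6: 44→48
Case 2: 48→51
Sum = 16+28+39+44+48+51 = 226.
EDD 196, SPT 131, FIFO 162, LPT 226 → minimum 131.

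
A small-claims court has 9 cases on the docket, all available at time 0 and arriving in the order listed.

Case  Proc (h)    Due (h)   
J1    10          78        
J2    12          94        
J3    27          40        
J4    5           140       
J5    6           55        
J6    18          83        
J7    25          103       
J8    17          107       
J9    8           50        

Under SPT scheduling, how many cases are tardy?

1

SPT (increasing processing time): J4 J5 J9 J1 J2 J8 J6 J7 J3.
J4: 0→5, due 140, tardiness 0
J5: 5→11, due 55, tardiness 0
J9: 11→19, due 50, tardiness 0
J1: 19→29, due 78, tardiness 0
J2: 29→41, due 94, tardiness 0
J8: 41→58, due 107, tardiness 0
J6: 58→76, due 83, tardiness 0
J7: 76→101, due 103, tardiness 0
J3: 101→128, due 40, tardiness 88
Late cases: 1.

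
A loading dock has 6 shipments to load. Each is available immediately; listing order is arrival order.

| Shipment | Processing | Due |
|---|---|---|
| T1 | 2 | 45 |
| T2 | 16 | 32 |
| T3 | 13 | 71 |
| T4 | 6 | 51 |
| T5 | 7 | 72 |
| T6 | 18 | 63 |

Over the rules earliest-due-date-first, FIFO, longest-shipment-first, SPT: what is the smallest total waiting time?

EDD (increasing due date): T2 T1 T4 T6 T3 T5.
T2: waits 0, runs 0→16
T1: waits 16, runs 16→18
T4: waits 18, runs 18→24
T6: waits 24, runs 24→42
T3: waits 42, runs 42→55
T5: waits 55, runs 55→62
Sum = 0+16+18+24+42+55 = 155.
FIFO (arrival order): T1 T2 T3 T4 T5 T6.
T1: waits 0, runs 0→2
T2: waits 2, runs 2→18
T3: waits 18, runs 18→31
T4: waits 31, runs 31→37
T5: waits 37, runs 37→44
T6: waits 44, runs 44→62
Sum = 0+2+18+31+37+44 = 132.
LPT (decreasing processing time): T6 T2 T3 T5 T4 T1.
T6: waits 0, runs 0→18
T2: waits 18, runs 18→34
T3: waits 34, runs 34→47
T5: waits 47, runs 47→54
T4: waits 54, runs 54→60
T1: waits 60, runs 60→62
Sum = 0+18+34+47+54+60 = 213.
SPT (increasing processing time): T1 T4 T5 T3 T2 T6.
T1: waits 0, runs 0→2
T4: waits 2, runs 2→8
T5: waits 8, runs 8→15
T3: waits 15, runs 15→28
T2: waits 28, runs 28→44
T6: waits 44, runs 44→62
Sum = 0+2+8+15+28+44 = 97.
EDD 155, FIFO 132, LPT 213, SPT 97 → minimum 97.

97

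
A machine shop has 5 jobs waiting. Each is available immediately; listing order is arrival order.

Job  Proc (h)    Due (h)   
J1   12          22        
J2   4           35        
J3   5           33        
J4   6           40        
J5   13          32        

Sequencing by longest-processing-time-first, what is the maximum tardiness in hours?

5

LPT (decreasing processing time): J5 J1 J4 J3 J2.
J5: 0→13, due 32, tardiness 0
J1: 13→25, due 22, tardiness 3
J4: 25→31, due 40, tardiness 0
J3: 31→36, due 33, tardiness 3
J2: 36→40, due 35, tardiness 5
Maximum = 5.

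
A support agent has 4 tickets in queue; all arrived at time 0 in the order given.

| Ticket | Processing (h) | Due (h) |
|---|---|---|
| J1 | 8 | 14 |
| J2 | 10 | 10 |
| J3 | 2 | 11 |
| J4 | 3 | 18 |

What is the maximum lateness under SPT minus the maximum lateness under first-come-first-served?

SPT (increasing processing time): J3 J4 J1 J2.
J3: 0→2, due 11, lateness -9
J4: 2→5, due 18, lateness -13
J1: 5→13, due 14, lateness -1
J2: 13→23, due 10, lateness 13
Maximum = 13.
FIFO (arrival order): J1 J2 J3 J4.
J1: 0→8, due 14, lateness -6
J2: 8→18, due 10, lateness 8
J3: 18→20, due 11, lateness 9
J4: 20→23, due 18, lateness 5
Maximum = 9.
Difference = 13 − 9 = 4.

4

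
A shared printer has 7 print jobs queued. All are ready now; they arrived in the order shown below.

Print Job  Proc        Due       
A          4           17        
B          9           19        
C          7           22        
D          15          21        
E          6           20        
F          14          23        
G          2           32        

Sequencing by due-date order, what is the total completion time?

223

EDD (increasing due date): A B E D C F G.
A: 0→4
B: 4→13
E: 13→19
D: 19→34
C: 34→41
F: 41→55
G: 55→57
Sum = 4+13+19+34+41+55+57 = 223.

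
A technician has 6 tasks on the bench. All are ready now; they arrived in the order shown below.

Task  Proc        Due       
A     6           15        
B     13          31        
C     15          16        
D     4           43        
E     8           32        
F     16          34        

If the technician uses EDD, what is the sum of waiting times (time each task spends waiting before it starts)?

EDD (increasing due date): A C B E F D.
A: waits 0, runs 0→6
C: waits 6, runs 6→21
B: waits 21, runs 21→34
E: waits 34, runs 34→42
F: waits 42, runs 42→58
D: waits 58, runs 58→62
Sum = 0+6+21+34+42+58 = 161.

161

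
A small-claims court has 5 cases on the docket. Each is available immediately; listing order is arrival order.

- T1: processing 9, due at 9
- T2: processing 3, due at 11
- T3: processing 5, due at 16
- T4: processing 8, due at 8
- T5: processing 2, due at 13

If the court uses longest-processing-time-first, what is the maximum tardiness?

14

LPT (decreasing processing time): T1 T4 T3 T2 T5.
T1: 0→9, due 9, tardiness 0
T4: 9→17, due 8, tardiness 9
T3: 17→22, due 16, tardiness 6
T2: 22→25, due 11, tardiness 14
T5: 25→27, due 13, tardiness 14
Maximum = 14.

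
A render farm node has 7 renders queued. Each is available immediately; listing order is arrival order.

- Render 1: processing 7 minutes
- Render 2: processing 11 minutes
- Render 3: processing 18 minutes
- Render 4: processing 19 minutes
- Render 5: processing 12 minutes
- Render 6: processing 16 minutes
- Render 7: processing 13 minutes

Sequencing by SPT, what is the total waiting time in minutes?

SPT (increasing processing time): Render 1 Render 2 Render 5 Render 7 Render 6 Render 3 Render 4.
Render 1: waits 0, runs 0→7
Render 2: waits 7, runs 7→18
Render 5: waits 18, runs 18→30
Render 7: waits 30, runs 30→43
Render 6: waits 43, runs 43→59
Render 3: waits 59, runs 59→77
Render 4: waits 77, runs 77→96
Sum = 0+7+18+30+43+59+77 = 234.

234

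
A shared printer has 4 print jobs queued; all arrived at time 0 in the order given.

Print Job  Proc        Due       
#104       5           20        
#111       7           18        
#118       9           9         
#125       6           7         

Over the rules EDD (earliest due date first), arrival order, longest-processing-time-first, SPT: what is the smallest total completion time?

EDD (increasing due date): #125 #118 #111 #104.
#125: 0→6
#118: 6→15
#111: 15→22
#104: 22→27
Sum = 6+15+22+27 = 70.
FIFO (arrival order): #104 #111 #118 #125.
#104: 0→5
#111: 5→12
#118: 12→21
#125: 21→27
Sum = 5+12+21+27 = 65.
LPT (decreasing processing time): #118 #111 #125 #104.
#118: 0→9
#111: 9→16
#125: 16→22
#104: 22→27
Sum = 9+16+22+27 = 74.
SPT (increasing processing time): #104 #125 #111 #118.
#104: 0→5
#125: 5→11
#111: 11→18
#118: 18→27
Sum = 5+11+18+27 = 61.
EDD 70, FIFO 65, LPT 74, SPT 61 → minimum 61.

61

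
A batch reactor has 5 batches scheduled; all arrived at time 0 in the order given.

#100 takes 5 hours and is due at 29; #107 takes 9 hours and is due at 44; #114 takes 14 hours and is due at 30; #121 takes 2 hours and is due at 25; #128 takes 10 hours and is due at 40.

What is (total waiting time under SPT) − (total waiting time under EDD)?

SPT (increasing processing time): #121 #100 #107 #128 #114.
#121: waits 0, runs 0→2
#100: waits 2, runs 2→7
#107: waits 7, runs 7→16
#128: waits 16, runs 16→26
#114: waits 26, runs 26→40
Sum = 0+2+7+16+26 = 51.
EDD (increasing due date): #121 #100 #114 #128 #107.
#121: waits 0, runs 0→2
#100: waits 2, runs 2→7
#114: waits 7, runs 7→21
#128: waits 21, runs 21→31
#107: waits 31, runs 31→40
Sum = 0+2+7+21+31 = 61.
Difference = 51 − 61 = -10.

-10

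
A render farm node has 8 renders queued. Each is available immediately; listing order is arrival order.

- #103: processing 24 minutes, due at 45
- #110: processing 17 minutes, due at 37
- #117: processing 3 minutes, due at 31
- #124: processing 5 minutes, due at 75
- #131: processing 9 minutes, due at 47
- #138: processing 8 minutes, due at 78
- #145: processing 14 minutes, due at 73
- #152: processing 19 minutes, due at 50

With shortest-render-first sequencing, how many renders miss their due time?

3

SPT (increasing processing time): #117 #124 #138 #131 #145 #110 #152 #103.
#117: 0→3, due 31, tardiness 0
#124: 3→8, due 75, tardiness 0
#138: 8→16, due 78, tardiness 0
#131: 16→25, due 47, tardiness 0
#145: 25→39, due 73, tardiness 0
#110: 39→56, due 37, tardiness 19
#152: 56→75, due 50, tardiness 25
#103: 75→99, due 45, tardiness 54
Late renders: 3.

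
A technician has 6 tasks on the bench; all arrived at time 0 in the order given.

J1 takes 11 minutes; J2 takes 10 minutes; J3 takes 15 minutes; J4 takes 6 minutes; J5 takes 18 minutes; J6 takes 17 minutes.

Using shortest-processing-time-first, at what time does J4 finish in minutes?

SPT (increasing processing time): J4 J2 J1 J3 J6 J5.
J4: 0→6

6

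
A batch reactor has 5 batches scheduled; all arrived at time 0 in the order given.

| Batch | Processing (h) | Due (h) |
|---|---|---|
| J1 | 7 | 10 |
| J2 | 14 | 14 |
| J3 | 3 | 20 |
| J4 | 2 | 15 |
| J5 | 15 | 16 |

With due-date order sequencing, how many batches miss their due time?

EDD (increasing due date): J1 J2 J4 J5 J3.
J1: 0→7, due 10, tardiness 0
J2: 7→21, due 14, tardiness 7
J4: 21→23, due 15, tardiness 8
J5: 23→38, due 16, tardiness 22
J3: 38→41, due 20, tardiness 21
Late batches: 4.

4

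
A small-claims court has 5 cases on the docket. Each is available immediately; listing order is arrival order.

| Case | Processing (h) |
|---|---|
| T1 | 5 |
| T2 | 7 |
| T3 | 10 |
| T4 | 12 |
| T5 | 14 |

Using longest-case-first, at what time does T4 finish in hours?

LPT (decreasing processing time): T5 T4 T3 T2 T1.
T5: 0→14
T4: 14→26

26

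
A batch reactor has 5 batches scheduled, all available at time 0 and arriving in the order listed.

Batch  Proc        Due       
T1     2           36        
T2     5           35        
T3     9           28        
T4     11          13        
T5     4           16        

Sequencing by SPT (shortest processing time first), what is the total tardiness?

18

SPT (increasing processing time): T1 T5 T2 T3 T4.
T1: 0→2, due 36, tardiness 0
T5: 2→6, due 16, tardiness 0
T2: 6→11, due 35, tardiness 0
T3: 11→20, due 28, tardiness 0
T4: 20→31, due 13, tardiness 18
Sum = 0+0+0+0+18 = 18.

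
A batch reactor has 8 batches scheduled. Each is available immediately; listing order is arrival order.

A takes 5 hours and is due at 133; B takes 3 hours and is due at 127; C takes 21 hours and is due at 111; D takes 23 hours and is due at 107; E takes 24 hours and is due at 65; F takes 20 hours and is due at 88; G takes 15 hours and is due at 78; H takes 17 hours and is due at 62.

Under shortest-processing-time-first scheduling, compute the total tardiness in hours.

SPT (increasing processing time): B A G H F C D E.
B: 0→3, due 127, tardiness 0
A: 3→8, due 133, tardiness 0
G: 8→23, due 78, tardiness 0
H: 23→40, due 62, tardiness 0
F: 40→60, due 88, tardiness 0
C: 60→81, due 111, tardiness 0
D: 81→104, due 107, tardiness 0
E: 104→128, due 65, tardiness 63
Sum = 0+0+0+0+0+0+0+63 = 63.

63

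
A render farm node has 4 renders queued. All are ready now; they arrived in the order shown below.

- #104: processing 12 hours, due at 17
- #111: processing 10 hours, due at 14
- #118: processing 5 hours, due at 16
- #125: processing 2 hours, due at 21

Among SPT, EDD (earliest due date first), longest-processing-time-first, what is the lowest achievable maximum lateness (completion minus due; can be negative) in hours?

SPT (increasing processing time): #125 #118 #111 #104.
#125: 0→2, due 21, lateness -19
#118: 2→7, due 16, lateness -9
#111: 7→17, due 14, lateness 3
#104: 17→29, due 17, lateness 12
Maximum = 12.
EDD (increasing due date): #111 #118 #104 #125.
#111: 0→10, due 14, lateness -4
#118: 10→15, due 16, lateness -1
#104: 15→27, due 17, lateness 10
#125: 27→29, due 21, lateness 8
Maximum = 10.
LPT (decreasing processing time): #104 #111 #118 #125.
#104: 0→12, due 17, lateness -5
#111: 12→22, due 14, lateness 8
#118: 22→27, due 16, lateness 11
#125: 27→29, due 21, lateness 8
Maximum = 11.
SPT 12, EDD 10, LPT 11 → minimum 10.

10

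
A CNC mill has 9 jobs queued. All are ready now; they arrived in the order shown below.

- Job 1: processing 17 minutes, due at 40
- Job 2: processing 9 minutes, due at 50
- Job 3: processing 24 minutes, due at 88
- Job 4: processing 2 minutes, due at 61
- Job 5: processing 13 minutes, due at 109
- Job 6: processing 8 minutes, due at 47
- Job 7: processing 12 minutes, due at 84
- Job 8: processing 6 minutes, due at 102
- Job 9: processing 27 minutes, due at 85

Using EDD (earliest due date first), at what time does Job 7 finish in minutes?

EDD (increasing due date): Job 1 Job 6 Job 2 Job 4 Job 7 Job 9 Job 3 Job 8 Job 5.
Job 1: 0→17
Job 6: 17→25
Job 2: 25→34
Job 4: 34→36
Job 7: 36→48

48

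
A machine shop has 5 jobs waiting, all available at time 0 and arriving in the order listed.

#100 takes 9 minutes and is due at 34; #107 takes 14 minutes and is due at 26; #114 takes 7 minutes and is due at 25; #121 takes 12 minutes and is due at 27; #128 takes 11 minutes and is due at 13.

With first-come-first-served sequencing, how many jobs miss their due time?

FIFO (arrival order): #100 #107 #114 #121 #128.
#100: 0→9, due 34, tardiness 0
#107: 9→23, due 26, tardiness 0
#114: 23→30, due 25, tardiness 5
#121: 30→42, due 27, tardiness 15
#128: 42→53, due 13, tardiness 40
Late jobs: 3.

3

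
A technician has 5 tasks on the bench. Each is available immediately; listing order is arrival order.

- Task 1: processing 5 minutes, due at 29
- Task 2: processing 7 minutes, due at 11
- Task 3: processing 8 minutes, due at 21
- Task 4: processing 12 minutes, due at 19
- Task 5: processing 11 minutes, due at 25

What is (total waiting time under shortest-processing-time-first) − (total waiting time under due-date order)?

-23

SPT (increasing processing time): Task 1 Task 2 Task 3 Task 5 Task 4.
Task 1: waits 0, runs 0→5
Task 2: waits 5, runs 5→12
Task 3: waits 12, runs 12→20
Task 5: waits 20, runs 20→31
Task 4: waits 31, runs 31→43
Sum = 0+5+12+20+31 = 68.
EDD (increasing due date): Task 2 Task 4 Task 3 Task 5 Task 1.
Task 2: waits 0, runs 0→7
Task 4: waits 7, runs 7→19
Task 3: waits 19, runs 19→27
Task 5: waits 27, runs 27→38
Task 1: waits 38, runs 38→43
Sum = 0+7+19+27+38 = 91.
Difference = 68 − 91 = -23.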